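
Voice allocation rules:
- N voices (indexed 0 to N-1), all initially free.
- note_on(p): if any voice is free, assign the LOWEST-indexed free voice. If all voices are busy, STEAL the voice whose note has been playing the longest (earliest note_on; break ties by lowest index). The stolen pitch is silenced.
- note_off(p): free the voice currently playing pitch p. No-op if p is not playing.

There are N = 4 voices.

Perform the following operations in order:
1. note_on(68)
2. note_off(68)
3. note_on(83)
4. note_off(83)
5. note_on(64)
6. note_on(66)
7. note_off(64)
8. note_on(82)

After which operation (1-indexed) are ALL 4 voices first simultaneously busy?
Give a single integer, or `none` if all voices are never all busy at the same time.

Op 1: note_on(68): voice 0 is free -> assigned | voices=[68 - - -]
Op 2: note_off(68): free voice 0 | voices=[- - - -]
Op 3: note_on(83): voice 0 is free -> assigned | voices=[83 - - -]
Op 4: note_off(83): free voice 0 | voices=[- - - -]
Op 5: note_on(64): voice 0 is free -> assigned | voices=[64 - - -]
Op 6: note_on(66): voice 1 is free -> assigned | voices=[64 66 - -]
Op 7: note_off(64): free voice 0 | voices=[- 66 - -]
Op 8: note_on(82): voice 0 is free -> assigned | voices=[82 66 - -]

Answer: none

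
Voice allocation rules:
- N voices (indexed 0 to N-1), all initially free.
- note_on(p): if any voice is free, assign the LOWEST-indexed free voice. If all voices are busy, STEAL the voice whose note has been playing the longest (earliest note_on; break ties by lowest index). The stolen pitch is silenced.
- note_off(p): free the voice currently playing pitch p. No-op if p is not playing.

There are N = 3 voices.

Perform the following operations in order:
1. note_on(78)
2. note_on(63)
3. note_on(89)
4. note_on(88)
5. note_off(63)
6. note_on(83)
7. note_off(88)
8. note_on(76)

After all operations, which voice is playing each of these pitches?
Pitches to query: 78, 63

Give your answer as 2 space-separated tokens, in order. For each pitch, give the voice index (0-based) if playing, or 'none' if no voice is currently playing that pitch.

Answer: none none

Derivation:
Op 1: note_on(78): voice 0 is free -> assigned | voices=[78 - -]
Op 2: note_on(63): voice 1 is free -> assigned | voices=[78 63 -]
Op 3: note_on(89): voice 2 is free -> assigned | voices=[78 63 89]
Op 4: note_on(88): all voices busy, STEAL voice 0 (pitch 78, oldest) -> assign | voices=[88 63 89]
Op 5: note_off(63): free voice 1 | voices=[88 - 89]
Op 6: note_on(83): voice 1 is free -> assigned | voices=[88 83 89]
Op 7: note_off(88): free voice 0 | voices=[- 83 89]
Op 8: note_on(76): voice 0 is free -> assigned | voices=[76 83 89]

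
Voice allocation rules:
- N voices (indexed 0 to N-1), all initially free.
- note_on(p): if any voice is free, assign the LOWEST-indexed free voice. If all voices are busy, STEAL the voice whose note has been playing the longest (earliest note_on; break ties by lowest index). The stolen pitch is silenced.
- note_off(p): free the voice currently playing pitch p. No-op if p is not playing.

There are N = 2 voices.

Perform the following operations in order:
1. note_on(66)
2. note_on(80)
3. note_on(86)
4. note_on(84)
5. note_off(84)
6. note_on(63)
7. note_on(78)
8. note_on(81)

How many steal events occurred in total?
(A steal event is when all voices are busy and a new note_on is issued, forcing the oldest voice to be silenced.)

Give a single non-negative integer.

Op 1: note_on(66): voice 0 is free -> assigned | voices=[66 -]
Op 2: note_on(80): voice 1 is free -> assigned | voices=[66 80]
Op 3: note_on(86): all voices busy, STEAL voice 0 (pitch 66, oldest) -> assign | voices=[86 80]
Op 4: note_on(84): all voices busy, STEAL voice 1 (pitch 80, oldest) -> assign | voices=[86 84]
Op 5: note_off(84): free voice 1 | voices=[86 -]
Op 6: note_on(63): voice 1 is free -> assigned | voices=[86 63]
Op 7: note_on(78): all voices busy, STEAL voice 0 (pitch 86, oldest) -> assign | voices=[78 63]
Op 8: note_on(81): all voices busy, STEAL voice 1 (pitch 63, oldest) -> assign | voices=[78 81]

Answer: 4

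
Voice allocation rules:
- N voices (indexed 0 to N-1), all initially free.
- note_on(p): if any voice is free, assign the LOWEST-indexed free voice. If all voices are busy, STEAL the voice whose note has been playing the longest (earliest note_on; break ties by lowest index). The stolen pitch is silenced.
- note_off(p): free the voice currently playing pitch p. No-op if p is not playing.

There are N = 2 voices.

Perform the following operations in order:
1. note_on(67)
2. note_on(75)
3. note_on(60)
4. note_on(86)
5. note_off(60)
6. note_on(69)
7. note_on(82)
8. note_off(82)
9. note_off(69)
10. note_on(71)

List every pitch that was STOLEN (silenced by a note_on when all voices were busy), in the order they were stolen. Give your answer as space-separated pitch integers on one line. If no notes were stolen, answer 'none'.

Answer: 67 75 86

Derivation:
Op 1: note_on(67): voice 0 is free -> assigned | voices=[67 -]
Op 2: note_on(75): voice 1 is free -> assigned | voices=[67 75]
Op 3: note_on(60): all voices busy, STEAL voice 0 (pitch 67, oldest) -> assign | voices=[60 75]
Op 4: note_on(86): all voices busy, STEAL voice 1 (pitch 75, oldest) -> assign | voices=[60 86]
Op 5: note_off(60): free voice 0 | voices=[- 86]
Op 6: note_on(69): voice 0 is free -> assigned | voices=[69 86]
Op 7: note_on(82): all voices busy, STEAL voice 1 (pitch 86, oldest) -> assign | voices=[69 82]
Op 8: note_off(82): free voice 1 | voices=[69 -]
Op 9: note_off(69): free voice 0 | voices=[- -]
Op 10: note_on(71): voice 0 is free -> assigned | voices=[71 -]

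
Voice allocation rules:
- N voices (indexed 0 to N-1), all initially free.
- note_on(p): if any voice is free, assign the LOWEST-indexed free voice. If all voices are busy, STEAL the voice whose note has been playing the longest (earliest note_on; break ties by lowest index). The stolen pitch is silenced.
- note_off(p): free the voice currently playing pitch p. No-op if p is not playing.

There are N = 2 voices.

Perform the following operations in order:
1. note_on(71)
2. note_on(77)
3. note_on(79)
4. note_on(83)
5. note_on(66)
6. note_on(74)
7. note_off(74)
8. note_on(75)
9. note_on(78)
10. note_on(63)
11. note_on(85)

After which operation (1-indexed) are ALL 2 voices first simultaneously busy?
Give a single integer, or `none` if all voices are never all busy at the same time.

Answer: 2

Derivation:
Op 1: note_on(71): voice 0 is free -> assigned | voices=[71 -]
Op 2: note_on(77): voice 1 is free -> assigned | voices=[71 77]
Op 3: note_on(79): all voices busy, STEAL voice 0 (pitch 71, oldest) -> assign | voices=[79 77]
Op 4: note_on(83): all voices busy, STEAL voice 1 (pitch 77, oldest) -> assign | voices=[79 83]
Op 5: note_on(66): all voices busy, STEAL voice 0 (pitch 79, oldest) -> assign | voices=[66 83]
Op 6: note_on(74): all voices busy, STEAL voice 1 (pitch 83, oldest) -> assign | voices=[66 74]
Op 7: note_off(74): free voice 1 | voices=[66 -]
Op 8: note_on(75): voice 1 is free -> assigned | voices=[66 75]
Op 9: note_on(78): all voices busy, STEAL voice 0 (pitch 66, oldest) -> assign | voices=[78 75]
Op 10: note_on(63): all voices busy, STEAL voice 1 (pitch 75, oldest) -> assign | voices=[78 63]
Op 11: note_on(85): all voices busy, STEAL voice 0 (pitch 78, oldest) -> assign | voices=[85 63]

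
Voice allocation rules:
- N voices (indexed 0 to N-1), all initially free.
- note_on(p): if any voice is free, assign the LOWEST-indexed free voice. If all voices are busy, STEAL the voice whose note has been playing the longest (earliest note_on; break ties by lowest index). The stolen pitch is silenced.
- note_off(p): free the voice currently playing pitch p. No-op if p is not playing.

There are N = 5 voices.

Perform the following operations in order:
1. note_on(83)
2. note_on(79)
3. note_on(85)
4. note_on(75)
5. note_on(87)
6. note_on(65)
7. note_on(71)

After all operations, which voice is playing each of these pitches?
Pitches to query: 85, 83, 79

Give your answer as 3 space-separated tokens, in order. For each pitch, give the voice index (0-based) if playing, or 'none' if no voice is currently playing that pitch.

Op 1: note_on(83): voice 0 is free -> assigned | voices=[83 - - - -]
Op 2: note_on(79): voice 1 is free -> assigned | voices=[83 79 - - -]
Op 3: note_on(85): voice 2 is free -> assigned | voices=[83 79 85 - -]
Op 4: note_on(75): voice 3 is free -> assigned | voices=[83 79 85 75 -]
Op 5: note_on(87): voice 4 is free -> assigned | voices=[83 79 85 75 87]
Op 6: note_on(65): all voices busy, STEAL voice 0 (pitch 83, oldest) -> assign | voices=[65 79 85 75 87]
Op 7: note_on(71): all voices busy, STEAL voice 1 (pitch 79, oldest) -> assign | voices=[65 71 85 75 87]

Answer: 2 none none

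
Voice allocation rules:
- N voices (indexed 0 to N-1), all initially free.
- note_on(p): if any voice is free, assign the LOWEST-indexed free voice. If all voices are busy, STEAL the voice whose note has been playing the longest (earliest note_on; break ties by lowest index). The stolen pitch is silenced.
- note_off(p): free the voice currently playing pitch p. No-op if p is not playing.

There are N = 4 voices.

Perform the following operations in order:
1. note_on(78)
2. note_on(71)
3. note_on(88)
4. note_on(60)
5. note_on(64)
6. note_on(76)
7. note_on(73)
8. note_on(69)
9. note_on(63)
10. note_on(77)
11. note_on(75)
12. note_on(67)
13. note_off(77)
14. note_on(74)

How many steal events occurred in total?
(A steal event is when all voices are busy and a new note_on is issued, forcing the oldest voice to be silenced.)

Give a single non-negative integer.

Answer: 8

Derivation:
Op 1: note_on(78): voice 0 is free -> assigned | voices=[78 - - -]
Op 2: note_on(71): voice 1 is free -> assigned | voices=[78 71 - -]
Op 3: note_on(88): voice 2 is free -> assigned | voices=[78 71 88 -]
Op 4: note_on(60): voice 3 is free -> assigned | voices=[78 71 88 60]
Op 5: note_on(64): all voices busy, STEAL voice 0 (pitch 78, oldest) -> assign | voices=[64 71 88 60]
Op 6: note_on(76): all voices busy, STEAL voice 1 (pitch 71, oldest) -> assign | voices=[64 76 88 60]
Op 7: note_on(73): all voices busy, STEAL voice 2 (pitch 88, oldest) -> assign | voices=[64 76 73 60]
Op 8: note_on(69): all voices busy, STEAL voice 3 (pitch 60, oldest) -> assign | voices=[64 76 73 69]
Op 9: note_on(63): all voices busy, STEAL voice 0 (pitch 64, oldest) -> assign | voices=[63 76 73 69]
Op 10: note_on(77): all voices busy, STEAL voice 1 (pitch 76, oldest) -> assign | voices=[63 77 73 69]
Op 11: note_on(75): all voices busy, STEAL voice 2 (pitch 73, oldest) -> assign | voices=[63 77 75 69]
Op 12: note_on(67): all voices busy, STEAL voice 3 (pitch 69, oldest) -> assign | voices=[63 77 75 67]
Op 13: note_off(77): free voice 1 | voices=[63 - 75 67]
Op 14: note_on(74): voice 1 is free -> assigned | voices=[63 74 75 67]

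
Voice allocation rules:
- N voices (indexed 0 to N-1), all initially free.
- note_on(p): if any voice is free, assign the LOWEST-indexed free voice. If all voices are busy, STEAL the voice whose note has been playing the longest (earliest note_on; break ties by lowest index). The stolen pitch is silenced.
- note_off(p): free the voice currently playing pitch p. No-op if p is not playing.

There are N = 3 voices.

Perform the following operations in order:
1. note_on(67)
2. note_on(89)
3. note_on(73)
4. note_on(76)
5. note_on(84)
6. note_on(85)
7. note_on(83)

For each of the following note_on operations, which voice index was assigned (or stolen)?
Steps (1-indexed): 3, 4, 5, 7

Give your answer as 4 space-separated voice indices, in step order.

Op 1: note_on(67): voice 0 is free -> assigned | voices=[67 - -]
Op 2: note_on(89): voice 1 is free -> assigned | voices=[67 89 -]
Op 3: note_on(73): voice 2 is free -> assigned | voices=[67 89 73]
Op 4: note_on(76): all voices busy, STEAL voice 0 (pitch 67, oldest) -> assign | voices=[76 89 73]
Op 5: note_on(84): all voices busy, STEAL voice 1 (pitch 89, oldest) -> assign | voices=[76 84 73]
Op 6: note_on(85): all voices busy, STEAL voice 2 (pitch 73, oldest) -> assign | voices=[76 84 85]
Op 7: note_on(83): all voices busy, STEAL voice 0 (pitch 76, oldest) -> assign | voices=[83 84 85]

Answer: 2 0 1 0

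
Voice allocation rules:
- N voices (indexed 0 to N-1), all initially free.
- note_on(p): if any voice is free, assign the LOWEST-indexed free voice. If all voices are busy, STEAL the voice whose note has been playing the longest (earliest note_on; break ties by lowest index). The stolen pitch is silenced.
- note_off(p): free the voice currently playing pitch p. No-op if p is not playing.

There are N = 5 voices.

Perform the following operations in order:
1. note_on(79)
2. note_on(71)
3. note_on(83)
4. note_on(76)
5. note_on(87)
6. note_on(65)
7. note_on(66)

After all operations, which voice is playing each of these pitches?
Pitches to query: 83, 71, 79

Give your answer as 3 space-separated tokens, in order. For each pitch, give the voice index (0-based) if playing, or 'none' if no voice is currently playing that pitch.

Op 1: note_on(79): voice 0 is free -> assigned | voices=[79 - - - -]
Op 2: note_on(71): voice 1 is free -> assigned | voices=[79 71 - - -]
Op 3: note_on(83): voice 2 is free -> assigned | voices=[79 71 83 - -]
Op 4: note_on(76): voice 3 is free -> assigned | voices=[79 71 83 76 -]
Op 5: note_on(87): voice 4 is free -> assigned | voices=[79 71 83 76 87]
Op 6: note_on(65): all voices busy, STEAL voice 0 (pitch 79, oldest) -> assign | voices=[65 71 83 76 87]
Op 7: note_on(66): all voices busy, STEAL voice 1 (pitch 71, oldest) -> assign | voices=[65 66 83 76 87]

Answer: 2 none none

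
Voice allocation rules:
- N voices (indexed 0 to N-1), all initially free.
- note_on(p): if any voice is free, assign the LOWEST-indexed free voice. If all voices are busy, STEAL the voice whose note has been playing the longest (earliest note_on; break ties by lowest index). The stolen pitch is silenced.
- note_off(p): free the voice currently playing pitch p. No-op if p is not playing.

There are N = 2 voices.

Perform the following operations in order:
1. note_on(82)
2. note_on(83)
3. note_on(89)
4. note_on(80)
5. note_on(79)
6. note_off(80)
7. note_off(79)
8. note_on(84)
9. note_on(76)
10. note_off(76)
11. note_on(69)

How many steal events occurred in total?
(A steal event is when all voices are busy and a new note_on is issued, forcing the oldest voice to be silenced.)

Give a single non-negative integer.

Op 1: note_on(82): voice 0 is free -> assigned | voices=[82 -]
Op 2: note_on(83): voice 1 is free -> assigned | voices=[82 83]
Op 3: note_on(89): all voices busy, STEAL voice 0 (pitch 82, oldest) -> assign | voices=[89 83]
Op 4: note_on(80): all voices busy, STEAL voice 1 (pitch 83, oldest) -> assign | voices=[89 80]
Op 5: note_on(79): all voices busy, STEAL voice 0 (pitch 89, oldest) -> assign | voices=[79 80]
Op 6: note_off(80): free voice 1 | voices=[79 -]
Op 7: note_off(79): free voice 0 | voices=[- -]
Op 8: note_on(84): voice 0 is free -> assigned | voices=[84 -]
Op 9: note_on(76): voice 1 is free -> assigned | voices=[84 76]
Op 10: note_off(76): free voice 1 | voices=[84 -]
Op 11: note_on(69): voice 1 is free -> assigned | voices=[84 69]

Answer: 3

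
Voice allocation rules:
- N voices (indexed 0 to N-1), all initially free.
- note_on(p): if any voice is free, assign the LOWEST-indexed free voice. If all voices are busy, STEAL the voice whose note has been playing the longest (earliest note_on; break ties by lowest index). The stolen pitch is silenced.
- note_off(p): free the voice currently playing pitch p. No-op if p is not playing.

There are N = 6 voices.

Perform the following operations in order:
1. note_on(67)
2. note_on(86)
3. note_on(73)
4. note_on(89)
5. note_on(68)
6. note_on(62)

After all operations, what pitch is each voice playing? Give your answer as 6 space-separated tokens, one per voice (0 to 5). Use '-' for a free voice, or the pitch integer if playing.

Op 1: note_on(67): voice 0 is free -> assigned | voices=[67 - - - - -]
Op 2: note_on(86): voice 1 is free -> assigned | voices=[67 86 - - - -]
Op 3: note_on(73): voice 2 is free -> assigned | voices=[67 86 73 - - -]
Op 4: note_on(89): voice 3 is free -> assigned | voices=[67 86 73 89 - -]
Op 5: note_on(68): voice 4 is free -> assigned | voices=[67 86 73 89 68 -]
Op 6: note_on(62): voice 5 is free -> assigned | voices=[67 86 73 89 68 62]

Answer: 67 86 73 89 68 62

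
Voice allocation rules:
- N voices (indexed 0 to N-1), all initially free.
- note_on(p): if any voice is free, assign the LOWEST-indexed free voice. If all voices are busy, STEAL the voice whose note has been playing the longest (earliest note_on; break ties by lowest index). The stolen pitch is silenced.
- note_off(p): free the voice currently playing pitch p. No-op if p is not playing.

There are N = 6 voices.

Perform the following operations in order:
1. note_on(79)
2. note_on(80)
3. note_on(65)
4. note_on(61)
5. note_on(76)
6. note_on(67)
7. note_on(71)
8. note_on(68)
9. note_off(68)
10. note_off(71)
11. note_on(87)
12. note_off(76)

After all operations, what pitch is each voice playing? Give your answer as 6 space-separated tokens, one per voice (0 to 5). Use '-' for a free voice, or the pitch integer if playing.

Answer: 87 - 65 61 - 67

Derivation:
Op 1: note_on(79): voice 0 is free -> assigned | voices=[79 - - - - -]
Op 2: note_on(80): voice 1 is free -> assigned | voices=[79 80 - - - -]
Op 3: note_on(65): voice 2 is free -> assigned | voices=[79 80 65 - - -]
Op 4: note_on(61): voice 3 is free -> assigned | voices=[79 80 65 61 - -]
Op 5: note_on(76): voice 4 is free -> assigned | voices=[79 80 65 61 76 -]
Op 6: note_on(67): voice 5 is free -> assigned | voices=[79 80 65 61 76 67]
Op 7: note_on(71): all voices busy, STEAL voice 0 (pitch 79, oldest) -> assign | voices=[71 80 65 61 76 67]
Op 8: note_on(68): all voices busy, STEAL voice 1 (pitch 80, oldest) -> assign | voices=[71 68 65 61 76 67]
Op 9: note_off(68): free voice 1 | voices=[71 - 65 61 76 67]
Op 10: note_off(71): free voice 0 | voices=[- - 65 61 76 67]
Op 11: note_on(87): voice 0 is free -> assigned | voices=[87 - 65 61 76 67]
Op 12: note_off(76): free voice 4 | voices=[87 - 65 61 - 67]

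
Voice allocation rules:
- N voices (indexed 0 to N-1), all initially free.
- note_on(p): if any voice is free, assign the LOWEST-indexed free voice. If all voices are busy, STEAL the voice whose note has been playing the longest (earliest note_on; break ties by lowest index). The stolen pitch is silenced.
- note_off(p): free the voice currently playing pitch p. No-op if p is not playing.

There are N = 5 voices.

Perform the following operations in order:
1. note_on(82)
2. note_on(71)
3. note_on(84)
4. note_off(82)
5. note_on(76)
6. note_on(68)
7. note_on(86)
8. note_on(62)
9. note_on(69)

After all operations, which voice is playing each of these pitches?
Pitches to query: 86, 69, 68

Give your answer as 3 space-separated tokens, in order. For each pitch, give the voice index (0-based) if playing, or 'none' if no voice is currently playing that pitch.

Answer: 4 2 3

Derivation:
Op 1: note_on(82): voice 0 is free -> assigned | voices=[82 - - - -]
Op 2: note_on(71): voice 1 is free -> assigned | voices=[82 71 - - -]
Op 3: note_on(84): voice 2 is free -> assigned | voices=[82 71 84 - -]
Op 4: note_off(82): free voice 0 | voices=[- 71 84 - -]
Op 5: note_on(76): voice 0 is free -> assigned | voices=[76 71 84 - -]
Op 6: note_on(68): voice 3 is free -> assigned | voices=[76 71 84 68 -]
Op 7: note_on(86): voice 4 is free -> assigned | voices=[76 71 84 68 86]
Op 8: note_on(62): all voices busy, STEAL voice 1 (pitch 71, oldest) -> assign | voices=[76 62 84 68 86]
Op 9: note_on(69): all voices busy, STEAL voice 2 (pitch 84, oldest) -> assign | voices=[76 62 69 68 86]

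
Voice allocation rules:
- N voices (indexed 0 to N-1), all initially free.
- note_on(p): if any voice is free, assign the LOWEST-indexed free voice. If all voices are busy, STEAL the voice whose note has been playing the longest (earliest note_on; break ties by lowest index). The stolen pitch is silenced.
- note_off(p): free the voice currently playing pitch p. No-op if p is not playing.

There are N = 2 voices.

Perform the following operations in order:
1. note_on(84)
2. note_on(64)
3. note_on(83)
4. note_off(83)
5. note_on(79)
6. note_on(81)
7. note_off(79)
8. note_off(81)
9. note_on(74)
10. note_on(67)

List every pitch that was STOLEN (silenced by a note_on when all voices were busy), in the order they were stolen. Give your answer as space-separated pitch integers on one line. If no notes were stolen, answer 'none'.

Op 1: note_on(84): voice 0 is free -> assigned | voices=[84 -]
Op 2: note_on(64): voice 1 is free -> assigned | voices=[84 64]
Op 3: note_on(83): all voices busy, STEAL voice 0 (pitch 84, oldest) -> assign | voices=[83 64]
Op 4: note_off(83): free voice 0 | voices=[- 64]
Op 5: note_on(79): voice 0 is free -> assigned | voices=[79 64]
Op 6: note_on(81): all voices busy, STEAL voice 1 (pitch 64, oldest) -> assign | voices=[79 81]
Op 7: note_off(79): free voice 0 | voices=[- 81]
Op 8: note_off(81): free voice 1 | voices=[- -]
Op 9: note_on(74): voice 0 is free -> assigned | voices=[74 -]
Op 10: note_on(67): voice 1 is free -> assigned | voices=[74 67]

Answer: 84 64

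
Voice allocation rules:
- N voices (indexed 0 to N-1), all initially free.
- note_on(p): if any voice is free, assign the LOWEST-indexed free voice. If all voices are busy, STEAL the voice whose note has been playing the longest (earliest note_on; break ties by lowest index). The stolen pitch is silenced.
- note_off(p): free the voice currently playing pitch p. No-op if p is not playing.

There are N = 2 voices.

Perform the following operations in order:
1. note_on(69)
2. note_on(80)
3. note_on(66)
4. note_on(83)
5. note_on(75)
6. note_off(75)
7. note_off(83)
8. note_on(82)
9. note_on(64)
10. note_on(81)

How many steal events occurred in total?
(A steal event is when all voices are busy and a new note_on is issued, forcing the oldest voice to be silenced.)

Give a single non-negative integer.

Answer: 4

Derivation:
Op 1: note_on(69): voice 0 is free -> assigned | voices=[69 -]
Op 2: note_on(80): voice 1 is free -> assigned | voices=[69 80]
Op 3: note_on(66): all voices busy, STEAL voice 0 (pitch 69, oldest) -> assign | voices=[66 80]
Op 4: note_on(83): all voices busy, STEAL voice 1 (pitch 80, oldest) -> assign | voices=[66 83]
Op 5: note_on(75): all voices busy, STEAL voice 0 (pitch 66, oldest) -> assign | voices=[75 83]
Op 6: note_off(75): free voice 0 | voices=[- 83]
Op 7: note_off(83): free voice 1 | voices=[- -]
Op 8: note_on(82): voice 0 is free -> assigned | voices=[82 -]
Op 9: note_on(64): voice 1 is free -> assigned | voices=[82 64]
Op 10: note_on(81): all voices busy, STEAL voice 0 (pitch 82, oldest) -> assign | voices=[81 64]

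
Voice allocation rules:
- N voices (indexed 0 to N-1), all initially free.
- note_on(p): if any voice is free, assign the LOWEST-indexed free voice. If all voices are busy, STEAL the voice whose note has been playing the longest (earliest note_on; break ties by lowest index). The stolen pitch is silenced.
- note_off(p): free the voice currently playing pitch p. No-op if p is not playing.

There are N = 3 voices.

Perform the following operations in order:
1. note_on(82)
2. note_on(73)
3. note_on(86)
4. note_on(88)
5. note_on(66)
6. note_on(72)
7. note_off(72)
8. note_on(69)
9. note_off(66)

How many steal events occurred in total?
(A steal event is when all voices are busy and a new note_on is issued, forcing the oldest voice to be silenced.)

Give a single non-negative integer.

Answer: 3

Derivation:
Op 1: note_on(82): voice 0 is free -> assigned | voices=[82 - -]
Op 2: note_on(73): voice 1 is free -> assigned | voices=[82 73 -]
Op 3: note_on(86): voice 2 is free -> assigned | voices=[82 73 86]
Op 4: note_on(88): all voices busy, STEAL voice 0 (pitch 82, oldest) -> assign | voices=[88 73 86]
Op 5: note_on(66): all voices busy, STEAL voice 1 (pitch 73, oldest) -> assign | voices=[88 66 86]
Op 6: note_on(72): all voices busy, STEAL voice 2 (pitch 86, oldest) -> assign | voices=[88 66 72]
Op 7: note_off(72): free voice 2 | voices=[88 66 -]
Op 8: note_on(69): voice 2 is free -> assigned | voices=[88 66 69]
Op 9: note_off(66): free voice 1 | voices=[88 - 69]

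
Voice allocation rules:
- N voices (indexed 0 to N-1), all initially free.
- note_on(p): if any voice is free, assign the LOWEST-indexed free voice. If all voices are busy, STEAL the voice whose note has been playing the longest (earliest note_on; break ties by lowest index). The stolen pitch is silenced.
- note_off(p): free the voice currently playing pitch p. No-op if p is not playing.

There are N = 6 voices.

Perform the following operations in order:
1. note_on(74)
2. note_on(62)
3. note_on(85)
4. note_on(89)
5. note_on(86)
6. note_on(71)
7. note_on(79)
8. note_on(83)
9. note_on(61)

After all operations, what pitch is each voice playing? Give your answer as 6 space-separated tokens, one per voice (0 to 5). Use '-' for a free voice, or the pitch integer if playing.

Op 1: note_on(74): voice 0 is free -> assigned | voices=[74 - - - - -]
Op 2: note_on(62): voice 1 is free -> assigned | voices=[74 62 - - - -]
Op 3: note_on(85): voice 2 is free -> assigned | voices=[74 62 85 - - -]
Op 4: note_on(89): voice 3 is free -> assigned | voices=[74 62 85 89 - -]
Op 5: note_on(86): voice 4 is free -> assigned | voices=[74 62 85 89 86 -]
Op 6: note_on(71): voice 5 is free -> assigned | voices=[74 62 85 89 86 71]
Op 7: note_on(79): all voices busy, STEAL voice 0 (pitch 74, oldest) -> assign | voices=[79 62 85 89 86 71]
Op 8: note_on(83): all voices busy, STEAL voice 1 (pitch 62, oldest) -> assign | voices=[79 83 85 89 86 71]
Op 9: note_on(61): all voices busy, STEAL voice 2 (pitch 85, oldest) -> assign | voices=[79 83 61 89 86 71]

Answer: 79 83 61 89 86 71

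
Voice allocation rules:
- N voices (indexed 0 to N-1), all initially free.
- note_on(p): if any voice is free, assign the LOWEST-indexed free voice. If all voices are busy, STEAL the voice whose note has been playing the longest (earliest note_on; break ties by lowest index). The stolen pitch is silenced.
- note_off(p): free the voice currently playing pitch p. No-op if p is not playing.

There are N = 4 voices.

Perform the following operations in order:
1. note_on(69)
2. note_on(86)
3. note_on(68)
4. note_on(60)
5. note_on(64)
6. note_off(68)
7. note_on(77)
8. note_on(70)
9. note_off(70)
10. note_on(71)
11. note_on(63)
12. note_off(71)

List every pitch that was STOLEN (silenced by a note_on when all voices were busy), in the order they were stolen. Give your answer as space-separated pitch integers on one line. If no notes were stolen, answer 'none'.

Answer: 69 86 60

Derivation:
Op 1: note_on(69): voice 0 is free -> assigned | voices=[69 - - -]
Op 2: note_on(86): voice 1 is free -> assigned | voices=[69 86 - -]
Op 3: note_on(68): voice 2 is free -> assigned | voices=[69 86 68 -]
Op 4: note_on(60): voice 3 is free -> assigned | voices=[69 86 68 60]
Op 5: note_on(64): all voices busy, STEAL voice 0 (pitch 69, oldest) -> assign | voices=[64 86 68 60]
Op 6: note_off(68): free voice 2 | voices=[64 86 - 60]
Op 7: note_on(77): voice 2 is free -> assigned | voices=[64 86 77 60]
Op 8: note_on(70): all voices busy, STEAL voice 1 (pitch 86, oldest) -> assign | voices=[64 70 77 60]
Op 9: note_off(70): free voice 1 | voices=[64 - 77 60]
Op 10: note_on(71): voice 1 is free -> assigned | voices=[64 71 77 60]
Op 11: note_on(63): all voices busy, STEAL voice 3 (pitch 60, oldest) -> assign | voices=[64 71 77 63]
Op 12: note_off(71): free voice 1 | voices=[64 - 77 63]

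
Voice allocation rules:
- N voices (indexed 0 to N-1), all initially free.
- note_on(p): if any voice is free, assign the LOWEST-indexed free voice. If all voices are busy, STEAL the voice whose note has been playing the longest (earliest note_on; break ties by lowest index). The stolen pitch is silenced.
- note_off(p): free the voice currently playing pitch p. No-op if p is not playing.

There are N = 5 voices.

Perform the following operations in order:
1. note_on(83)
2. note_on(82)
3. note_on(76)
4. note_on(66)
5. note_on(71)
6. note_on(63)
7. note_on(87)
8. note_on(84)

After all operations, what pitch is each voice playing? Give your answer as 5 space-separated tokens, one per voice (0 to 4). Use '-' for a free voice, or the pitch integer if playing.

Op 1: note_on(83): voice 0 is free -> assigned | voices=[83 - - - -]
Op 2: note_on(82): voice 1 is free -> assigned | voices=[83 82 - - -]
Op 3: note_on(76): voice 2 is free -> assigned | voices=[83 82 76 - -]
Op 4: note_on(66): voice 3 is free -> assigned | voices=[83 82 76 66 -]
Op 5: note_on(71): voice 4 is free -> assigned | voices=[83 82 76 66 71]
Op 6: note_on(63): all voices busy, STEAL voice 0 (pitch 83, oldest) -> assign | voices=[63 82 76 66 71]
Op 7: note_on(87): all voices busy, STEAL voice 1 (pitch 82, oldest) -> assign | voices=[63 87 76 66 71]
Op 8: note_on(84): all voices busy, STEAL voice 2 (pitch 76, oldest) -> assign | voices=[63 87 84 66 71]

Answer: 63 87 84 66 71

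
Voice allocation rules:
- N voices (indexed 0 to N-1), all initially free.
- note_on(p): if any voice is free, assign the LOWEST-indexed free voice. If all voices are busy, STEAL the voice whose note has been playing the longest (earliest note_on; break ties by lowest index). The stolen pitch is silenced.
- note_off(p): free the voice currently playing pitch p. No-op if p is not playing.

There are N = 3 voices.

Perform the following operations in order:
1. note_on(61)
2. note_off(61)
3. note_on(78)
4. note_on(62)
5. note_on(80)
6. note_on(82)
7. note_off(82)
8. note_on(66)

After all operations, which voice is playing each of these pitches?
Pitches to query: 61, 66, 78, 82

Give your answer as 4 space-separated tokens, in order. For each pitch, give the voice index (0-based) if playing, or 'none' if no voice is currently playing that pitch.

Op 1: note_on(61): voice 0 is free -> assigned | voices=[61 - -]
Op 2: note_off(61): free voice 0 | voices=[- - -]
Op 3: note_on(78): voice 0 is free -> assigned | voices=[78 - -]
Op 4: note_on(62): voice 1 is free -> assigned | voices=[78 62 -]
Op 5: note_on(80): voice 2 is free -> assigned | voices=[78 62 80]
Op 6: note_on(82): all voices busy, STEAL voice 0 (pitch 78, oldest) -> assign | voices=[82 62 80]
Op 7: note_off(82): free voice 0 | voices=[- 62 80]
Op 8: note_on(66): voice 0 is free -> assigned | voices=[66 62 80]

Answer: none 0 none none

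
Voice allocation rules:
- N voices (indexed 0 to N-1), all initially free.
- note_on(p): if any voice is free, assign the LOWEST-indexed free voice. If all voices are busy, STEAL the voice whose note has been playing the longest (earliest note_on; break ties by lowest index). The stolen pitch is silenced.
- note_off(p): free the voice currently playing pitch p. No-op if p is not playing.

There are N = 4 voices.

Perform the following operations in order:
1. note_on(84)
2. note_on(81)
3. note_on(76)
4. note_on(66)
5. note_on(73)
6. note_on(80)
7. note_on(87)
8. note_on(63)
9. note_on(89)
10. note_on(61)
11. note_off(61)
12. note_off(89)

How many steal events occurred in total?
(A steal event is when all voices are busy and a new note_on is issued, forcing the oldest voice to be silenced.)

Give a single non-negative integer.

Answer: 6

Derivation:
Op 1: note_on(84): voice 0 is free -> assigned | voices=[84 - - -]
Op 2: note_on(81): voice 1 is free -> assigned | voices=[84 81 - -]
Op 3: note_on(76): voice 2 is free -> assigned | voices=[84 81 76 -]
Op 4: note_on(66): voice 3 is free -> assigned | voices=[84 81 76 66]
Op 5: note_on(73): all voices busy, STEAL voice 0 (pitch 84, oldest) -> assign | voices=[73 81 76 66]
Op 6: note_on(80): all voices busy, STEAL voice 1 (pitch 81, oldest) -> assign | voices=[73 80 76 66]
Op 7: note_on(87): all voices busy, STEAL voice 2 (pitch 76, oldest) -> assign | voices=[73 80 87 66]
Op 8: note_on(63): all voices busy, STEAL voice 3 (pitch 66, oldest) -> assign | voices=[73 80 87 63]
Op 9: note_on(89): all voices busy, STEAL voice 0 (pitch 73, oldest) -> assign | voices=[89 80 87 63]
Op 10: note_on(61): all voices busy, STEAL voice 1 (pitch 80, oldest) -> assign | voices=[89 61 87 63]
Op 11: note_off(61): free voice 1 | voices=[89 - 87 63]
Op 12: note_off(89): free voice 0 | voices=[- - 87 63]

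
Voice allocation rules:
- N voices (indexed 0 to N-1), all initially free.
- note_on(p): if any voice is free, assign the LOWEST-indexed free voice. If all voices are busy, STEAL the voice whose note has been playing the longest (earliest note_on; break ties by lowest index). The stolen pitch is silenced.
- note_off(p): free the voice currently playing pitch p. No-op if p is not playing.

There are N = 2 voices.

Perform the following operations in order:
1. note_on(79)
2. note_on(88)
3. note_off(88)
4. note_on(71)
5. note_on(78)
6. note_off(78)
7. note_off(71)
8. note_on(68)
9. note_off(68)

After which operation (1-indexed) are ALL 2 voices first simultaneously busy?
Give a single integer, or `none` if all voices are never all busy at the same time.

Answer: 2

Derivation:
Op 1: note_on(79): voice 0 is free -> assigned | voices=[79 -]
Op 2: note_on(88): voice 1 is free -> assigned | voices=[79 88]
Op 3: note_off(88): free voice 1 | voices=[79 -]
Op 4: note_on(71): voice 1 is free -> assigned | voices=[79 71]
Op 5: note_on(78): all voices busy, STEAL voice 0 (pitch 79, oldest) -> assign | voices=[78 71]
Op 6: note_off(78): free voice 0 | voices=[- 71]
Op 7: note_off(71): free voice 1 | voices=[- -]
Op 8: note_on(68): voice 0 is free -> assigned | voices=[68 -]
Op 9: note_off(68): free voice 0 | voices=[- -]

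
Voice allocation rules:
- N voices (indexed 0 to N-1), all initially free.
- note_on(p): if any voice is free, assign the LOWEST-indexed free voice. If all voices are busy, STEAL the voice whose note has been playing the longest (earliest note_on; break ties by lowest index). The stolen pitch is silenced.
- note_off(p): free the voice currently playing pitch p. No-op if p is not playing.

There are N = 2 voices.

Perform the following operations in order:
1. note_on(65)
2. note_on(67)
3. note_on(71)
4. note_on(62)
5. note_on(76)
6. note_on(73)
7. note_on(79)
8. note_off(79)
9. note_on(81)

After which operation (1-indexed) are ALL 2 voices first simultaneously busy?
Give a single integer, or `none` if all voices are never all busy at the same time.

Op 1: note_on(65): voice 0 is free -> assigned | voices=[65 -]
Op 2: note_on(67): voice 1 is free -> assigned | voices=[65 67]
Op 3: note_on(71): all voices busy, STEAL voice 0 (pitch 65, oldest) -> assign | voices=[71 67]
Op 4: note_on(62): all voices busy, STEAL voice 1 (pitch 67, oldest) -> assign | voices=[71 62]
Op 5: note_on(76): all voices busy, STEAL voice 0 (pitch 71, oldest) -> assign | voices=[76 62]
Op 6: note_on(73): all voices busy, STEAL voice 1 (pitch 62, oldest) -> assign | voices=[76 73]
Op 7: note_on(79): all voices busy, STEAL voice 0 (pitch 76, oldest) -> assign | voices=[79 73]
Op 8: note_off(79): free voice 0 | voices=[- 73]
Op 9: note_on(81): voice 0 is free -> assigned | voices=[81 73]

Answer: 2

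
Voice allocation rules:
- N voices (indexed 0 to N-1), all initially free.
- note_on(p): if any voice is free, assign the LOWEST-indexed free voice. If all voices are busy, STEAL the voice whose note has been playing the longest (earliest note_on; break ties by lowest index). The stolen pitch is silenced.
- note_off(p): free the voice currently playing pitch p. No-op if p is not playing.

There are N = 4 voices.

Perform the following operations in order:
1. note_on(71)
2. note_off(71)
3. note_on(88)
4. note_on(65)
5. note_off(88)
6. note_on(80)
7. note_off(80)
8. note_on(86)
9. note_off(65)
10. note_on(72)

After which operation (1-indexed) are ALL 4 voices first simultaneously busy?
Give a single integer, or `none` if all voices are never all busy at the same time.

Answer: none

Derivation:
Op 1: note_on(71): voice 0 is free -> assigned | voices=[71 - - -]
Op 2: note_off(71): free voice 0 | voices=[- - - -]
Op 3: note_on(88): voice 0 is free -> assigned | voices=[88 - - -]
Op 4: note_on(65): voice 1 is free -> assigned | voices=[88 65 - -]
Op 5: note_off(88): free voice 0 | voices=[- 65 - -]
Op 6: note_on(80): voice 0 is free -> assigned | voices=[80 65 - -]
Op 7: note_off(80): free voice 0 | voices=[- 65 - -]
Op 8: note_on(86): voice 0 is free -> assigned | voices=[86 65 - -]
Op 9: note_off(65): free voice 1 | voices=[86 - - -]
Op 10: note_on(72): voice 1 is free -> assigned | voices=[86 72 - -]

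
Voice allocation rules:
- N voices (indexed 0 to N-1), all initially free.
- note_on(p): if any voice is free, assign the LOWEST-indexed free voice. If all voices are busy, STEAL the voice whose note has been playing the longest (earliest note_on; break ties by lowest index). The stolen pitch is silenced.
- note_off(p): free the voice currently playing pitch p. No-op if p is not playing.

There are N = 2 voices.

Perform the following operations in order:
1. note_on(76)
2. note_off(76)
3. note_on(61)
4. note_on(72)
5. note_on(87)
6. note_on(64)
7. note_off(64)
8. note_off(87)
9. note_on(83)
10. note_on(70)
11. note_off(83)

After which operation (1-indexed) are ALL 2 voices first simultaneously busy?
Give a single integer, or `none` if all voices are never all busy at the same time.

Answer: 4

Derivation:
Op 1: note_on(76): voice 0 is free -> assigned | voices=[76 -]
Op 2: note_off(76): free voice 0 | voices=[- -]
Op 3: note_on(61): voice 0 is free -> assigned | voices=[61 -]
Op 4: note_on(72): voice 1 is free -> assigned | voices=[61 72]
Op 5: note_on(87): all voices busy, STEAL voice 0 (pitch 61, oldest) -> assign | voices=[87 72]
Op 6: note_on(64): all voices busy, STEAL voice 1 (pitch 72, oldest) -> assign | voices=[87 64]
Op 7: note_off(64): free voice 1 | voices=[87 -]
Op 8: note_off(87): free voice 0 | voices=[- -]
Op 9: note_on(83): voice 0 is free -> assigned | voices=[83 -]
Op 10: note_on(70): voice 1 is free -> assigned | voices=[83 70]
Op 11: note_off(83): free voice 0 | voices=[- 70]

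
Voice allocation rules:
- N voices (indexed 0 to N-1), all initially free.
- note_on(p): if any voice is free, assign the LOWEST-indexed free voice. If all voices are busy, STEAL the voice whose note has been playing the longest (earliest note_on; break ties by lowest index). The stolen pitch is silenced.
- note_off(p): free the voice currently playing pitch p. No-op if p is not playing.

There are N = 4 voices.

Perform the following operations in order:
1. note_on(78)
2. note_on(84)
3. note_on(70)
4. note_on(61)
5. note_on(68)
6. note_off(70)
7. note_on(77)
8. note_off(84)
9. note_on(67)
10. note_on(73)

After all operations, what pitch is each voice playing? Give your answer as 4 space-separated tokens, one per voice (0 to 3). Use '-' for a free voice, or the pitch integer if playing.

Answer: 68 67 77 73

Derivation:
Op 1: note_on(78): voice 0 is free -> assigned | voices=[78 - - -]
Op 2: note_on(84): voice 1 is free -> assigned | voices=[78 84 - -]
Op 3: note_on(70): voice 2 is free -> assigned | voices=[78 84 70 -]
Op 4: note_on(61): voice 3 is free -> assigned | voices=[78 84 70 61]
Op 5: note_on(68): all voices busy, STEAL voice 0 (pitch 78, oldest) -> assign | voices=[68 84 70 61]
Op 6: note_off(70): free voice 2 | voices=[68 84 - 61]
Op 7: note_on(77): voice 2 is free -> assigned | voices=[68 84 77 61]
Op 8: note_off(84): free voice 1 | voices=[68 - 77 61]
Op 9: note_on(67): voice 1 is free -> assigned | voices=[68 67 77 61]
Op 10: note_on(73): all voices busy, STEAL voice 3 (pitch 61, oldest) -> assign | voices=[68 67 77 73]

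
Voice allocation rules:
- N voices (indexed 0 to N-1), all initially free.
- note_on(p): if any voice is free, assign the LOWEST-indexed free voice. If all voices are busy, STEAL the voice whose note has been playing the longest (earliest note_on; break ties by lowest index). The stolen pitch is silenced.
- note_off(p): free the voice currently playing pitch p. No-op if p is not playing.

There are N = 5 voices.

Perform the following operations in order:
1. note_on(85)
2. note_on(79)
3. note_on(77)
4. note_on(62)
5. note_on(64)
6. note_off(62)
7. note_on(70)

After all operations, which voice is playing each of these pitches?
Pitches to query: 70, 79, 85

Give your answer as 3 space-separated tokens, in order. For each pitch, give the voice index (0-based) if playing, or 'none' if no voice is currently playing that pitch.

Answer: 3 1 0

Derivation:
Op 1: note_on(85): voice 0 is free -> assigned | voices=[85 - - - -]
Op 2: note_on(79): voice 1 is free -> assigned | voices=[85 79 - - -]
Op 3: note_on(77): voice 2 is free -> assigned | voices=[85 79 77 - -]
Op 4: note_on(62): voice 3 is free -> assigned | voices=[85 79 77 62 -]
Op 5: note_on(64): voice 4 is free -> assigned | voices=[85 79 77 62 64]
Op 6: note_off(62): free voice 3 | voices=[85 79 77 - 64]
Op 7: note_on(70): voice 3 is free -> assigned | voices=[85 79 77 70 64]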